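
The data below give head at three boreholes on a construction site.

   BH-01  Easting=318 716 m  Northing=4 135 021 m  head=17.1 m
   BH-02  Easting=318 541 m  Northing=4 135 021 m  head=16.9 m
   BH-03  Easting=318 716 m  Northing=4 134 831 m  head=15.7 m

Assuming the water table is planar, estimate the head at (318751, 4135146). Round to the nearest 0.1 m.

∂h/∂x = (16.9 − 17.1) / (318541 − 318716) = +0.001143
∂h/∂y = (15.7 − 17.1) / (4134831 − 4135021) = +0.007368
h(318751, 4135146) = 17.1 + (+0.001143)·(35) + (+0.007368)·(125) = 17.1 +0.040 +0.921 = 18.061 m.

18.1 m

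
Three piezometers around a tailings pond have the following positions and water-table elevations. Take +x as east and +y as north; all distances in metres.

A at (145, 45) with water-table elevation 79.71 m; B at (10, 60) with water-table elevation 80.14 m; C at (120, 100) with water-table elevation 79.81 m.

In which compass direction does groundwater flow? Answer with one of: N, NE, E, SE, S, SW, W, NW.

Taking A as reference: B−A = (-135, 15, +0.43); C−A = (-25, 55, +0.10).
Solve a·Δx + b·Δy = Δh: det = (-135)·55 − (-25)·15 = -7050.
∂h/∂x = [(+0.43)·55 − (+0.10)·15] / -7050 = -0.003142
∂h/∂y = [(-135)·(+0.10) − (-25)·(+0.43)] / -7050 = +0.0003901
Flow = −∇h = (+0.003142 east, -0.0003901 north), which points east.

E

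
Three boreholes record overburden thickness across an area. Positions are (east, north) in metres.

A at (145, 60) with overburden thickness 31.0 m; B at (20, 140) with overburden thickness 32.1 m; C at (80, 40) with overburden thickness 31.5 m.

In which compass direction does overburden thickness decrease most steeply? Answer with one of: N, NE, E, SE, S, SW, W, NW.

With d = a·x + b·y + c and A as origin, the differences give:
  (-125)·a + 80·b = +1.1
  (-65)·a + (-20)·b = +0.5
Eliminate b (×(-20) and ×80, subtract): 7700·a = -62.00 → a = ∂d/∂x = -0.008052
Back-substitute: b = ∂d/∂y = +0.001169.
Steepest decrease is along −∇f = (+0.008052 E, -0.001169 N) → east.

E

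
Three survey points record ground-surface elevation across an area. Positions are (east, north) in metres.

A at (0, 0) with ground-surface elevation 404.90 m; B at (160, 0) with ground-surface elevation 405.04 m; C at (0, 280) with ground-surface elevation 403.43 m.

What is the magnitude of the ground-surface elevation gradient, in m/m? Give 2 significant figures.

0.0053 m/m

∂z/∂x = (405.04 − 404.90) / (160 − 0) = +0.0008750
∂z/∂y = (403.43 − 404.90) / (280 − 0) = -0.005250
|∇f| = √(0.0008750² + -0.005250²) = 0.005322 m/m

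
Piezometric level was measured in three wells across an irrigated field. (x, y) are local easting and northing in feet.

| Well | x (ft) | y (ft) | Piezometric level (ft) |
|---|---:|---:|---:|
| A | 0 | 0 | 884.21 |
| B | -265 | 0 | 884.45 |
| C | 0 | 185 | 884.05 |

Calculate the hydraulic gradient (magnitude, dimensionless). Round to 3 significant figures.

∂h/∂x = (884.45 − 884.21) / (-265 − 0) = -0.0009057
∂h/∂y = (884.05 − 884.21) / (185 − 0) = -0.0008649
|∇h| = √(-0.0009057² + -0.0008649²) = 0.001252

0.00125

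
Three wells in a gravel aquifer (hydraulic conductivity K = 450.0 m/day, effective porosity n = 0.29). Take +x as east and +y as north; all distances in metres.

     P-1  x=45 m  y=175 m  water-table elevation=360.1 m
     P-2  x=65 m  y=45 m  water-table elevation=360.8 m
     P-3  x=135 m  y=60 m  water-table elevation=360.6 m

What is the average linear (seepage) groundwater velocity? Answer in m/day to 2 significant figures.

9.1 m/day

With h = a·x + b·y + c and P-1 as origin, the differences give:
  20·a + (-130)·b = +0.7
  90·a + (-115)·b = +0.5
Eliminate b (×(-115) and ×(-130), subtract): 9400·a = -15.50 → a = ∂h/∂x = -0.001649
Back-substitute: b = ∂h/∂y = -0.005638.
|∇h| = √(-0.001649² + -0.005638²) = 0.005874
Seepage velocity v = K·i/n = 450.0 × 0.005874 / 0.29 = 9.115 m/day.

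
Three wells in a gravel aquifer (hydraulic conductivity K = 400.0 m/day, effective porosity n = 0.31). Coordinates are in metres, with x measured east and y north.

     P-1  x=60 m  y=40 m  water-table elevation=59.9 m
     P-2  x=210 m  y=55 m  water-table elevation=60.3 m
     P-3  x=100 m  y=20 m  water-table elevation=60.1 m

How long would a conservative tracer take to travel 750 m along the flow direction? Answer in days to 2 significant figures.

Differences from P-1: to P-2 (Δx, Δy, Δh) = (150, 15, +0.4); to P-3 = (40, -20, +0.2).
Determinant of the coordinate differences = 150·(-20) − 40·15 = -3600.
∂h/∂x = [(+0.4)·(-20) − (+0.2)·15] / -3600 = +0.003056
∂h/∂y = [150·(+0.2) − 40·(+0.4)] / -3600 = -0.003889
|∇h| = √(0.003056² + -0.003889²) = 0.004946
Seepage velocity v = K·i/n = 400.0 × 0.004946 / 0.31 = 6.382 m/day.
t = 750 / 6.382 = 117.5 days.

120 days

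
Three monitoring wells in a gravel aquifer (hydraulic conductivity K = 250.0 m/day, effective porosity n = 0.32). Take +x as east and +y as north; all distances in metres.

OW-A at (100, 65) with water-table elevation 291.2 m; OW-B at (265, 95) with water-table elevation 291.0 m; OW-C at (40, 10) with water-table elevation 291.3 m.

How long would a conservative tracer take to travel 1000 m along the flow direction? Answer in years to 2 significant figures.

Three-point gradient (reference OW-A): Δ to OW-B = (165, 30, -0.2), Δ to OW-C = (-60, -55, +0.1).
∂h/∂x = -0.001100, ∂h/∂y = -0.0006186 (det = -7275).
|∇h| = √(-0.001100² + -0.0006186²) = 0.001262
Seepage velocity v = K·i/n = 250.0 × 0.001262 / 0.32 = 0.9859 m/day.
t = 1000 / 0.9859 = 1014 days = 2.78 years.

2.8 years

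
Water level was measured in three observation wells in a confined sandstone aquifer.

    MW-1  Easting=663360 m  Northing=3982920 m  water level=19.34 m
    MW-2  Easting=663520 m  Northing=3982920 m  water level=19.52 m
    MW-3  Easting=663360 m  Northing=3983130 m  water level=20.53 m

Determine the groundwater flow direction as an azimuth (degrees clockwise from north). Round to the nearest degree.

191°

∂h/∂x = (19.52 − 19.34) / (663520 − 663360) = +0.001125
∂h/∂y = (20.53 − 19.34) / (3983130 − 3982920) = +0.005667
Flow direction (−∇h) has components (-0.001125 E, -0.005667 N).
Azimuth = atan2(E, N) = atan2(-0.001125, -0.005667) = 191.2° ≈ 191°.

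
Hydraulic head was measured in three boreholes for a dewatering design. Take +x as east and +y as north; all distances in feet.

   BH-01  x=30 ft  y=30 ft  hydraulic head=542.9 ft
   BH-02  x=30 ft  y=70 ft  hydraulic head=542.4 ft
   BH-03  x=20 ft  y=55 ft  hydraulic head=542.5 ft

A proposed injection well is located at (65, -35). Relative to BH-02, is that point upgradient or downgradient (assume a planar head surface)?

With h = a·x + b·y + c and BH-01 as origin, the differences give:
  0·a + 40·b = -0.5
  (-10)·a + 25·b = -0.4
Eliminate b (×25 and ×40, subtract): 400·a = 3.50 → a = ∂h/∂x = +0.008750
Back-substitute: b = ∂h/∂y = -0.01250.
Head at (65, -35) = 542.9 + (+0.008750)·(35) + (-0.01250)·(-65) = 544.02 ft.
That is higher than the 542.4 ft at BH-02, so the point is upgradient.

upgradient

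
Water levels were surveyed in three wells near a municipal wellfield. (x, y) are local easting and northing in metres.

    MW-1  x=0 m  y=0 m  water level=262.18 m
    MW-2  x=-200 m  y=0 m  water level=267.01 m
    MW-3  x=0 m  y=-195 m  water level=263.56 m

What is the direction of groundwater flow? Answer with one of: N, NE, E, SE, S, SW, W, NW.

E

∂h/∂x = (267.01 − 262.18) / (-200 − 0) = -0.02415
∂h/∂y = (263.56 − 262.18) / (-195 − 0) = -0.007077
Flow = −∇h = (+0.02415 east, +0.007077 north), which points east.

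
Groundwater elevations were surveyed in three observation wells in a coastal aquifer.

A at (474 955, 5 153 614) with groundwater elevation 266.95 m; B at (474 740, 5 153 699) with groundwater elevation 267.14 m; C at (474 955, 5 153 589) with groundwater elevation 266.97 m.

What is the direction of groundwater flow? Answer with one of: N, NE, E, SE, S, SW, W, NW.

Differences from A: to B (Δx, Δy, Δh) = (-215, 85, +0.19); to C = (0, -25, +0.02).
Determinant of the coordinate differences = (-215)·(-25) − 0·85 = 5375.
∂h/∂x = [(+0.19)·(-25) − (+0.02)·85] / 5375 = -0.001200
∂h/∂y = [(-215)·(+0.02) − 0·(+0.19)] / 5375 = -0.0008000
Flow = −∇h = (+0.001200 east, +0.0008000 north), which points northeast.

NE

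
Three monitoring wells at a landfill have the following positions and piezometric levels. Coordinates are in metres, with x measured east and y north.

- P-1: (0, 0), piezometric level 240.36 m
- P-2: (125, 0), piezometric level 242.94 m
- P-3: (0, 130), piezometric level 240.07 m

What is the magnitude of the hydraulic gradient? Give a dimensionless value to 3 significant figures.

0.0208

∂h/∂x = (242.94 − 240.36) / (125 − 0) = +0.02064
∂h/∂y = (240.07 − 240.36) / (130 − 0) = -0.002231
|∇h| = √(0.02064² + -0.002231²) = 0.02076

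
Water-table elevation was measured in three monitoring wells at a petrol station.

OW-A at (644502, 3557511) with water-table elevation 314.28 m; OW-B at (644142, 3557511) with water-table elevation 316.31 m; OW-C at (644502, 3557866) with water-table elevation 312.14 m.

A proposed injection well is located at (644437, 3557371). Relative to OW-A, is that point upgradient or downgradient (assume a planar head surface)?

∂h/∂x = (316.31 − 314.28) / (644142 − 644502) = -0.005639
∂h/∂y = (312.14 − 314.28) / (3557866 − 3557511) = -0.006028
Head at (644437, 3557371) = 314.28 + (-0.005639)·(-65) + (-0.006028)·(-140) = 315.49 m.
That is higher than the 314.28 m at OW-A, so the point is upgradient.

upgradient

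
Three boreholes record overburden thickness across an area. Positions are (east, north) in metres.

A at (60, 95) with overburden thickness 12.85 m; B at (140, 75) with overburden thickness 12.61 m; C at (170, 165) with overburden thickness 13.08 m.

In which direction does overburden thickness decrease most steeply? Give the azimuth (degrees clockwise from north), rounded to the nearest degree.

Taking A as reference: B−A = (80, -20, -0.24); C−A = (110, 70, +0.23).
Determinant of the coordinate differences = 80·70 − 110·(-20) = 7800.
∂d/∂x = [(-0.24)·70 − (+0.23)·(-20)] / 7800 = -0.001564
∂d/∂y = [80·(+0.23) − 110·(-0.24)] / 7800 = +0.005744
Steepest decrease is along −∇f: components (+0.001564 E, -0.005744 N).
Azimuth = atan2(+0.001564, -0.005744) = 164.8° ≈ 165°.

165°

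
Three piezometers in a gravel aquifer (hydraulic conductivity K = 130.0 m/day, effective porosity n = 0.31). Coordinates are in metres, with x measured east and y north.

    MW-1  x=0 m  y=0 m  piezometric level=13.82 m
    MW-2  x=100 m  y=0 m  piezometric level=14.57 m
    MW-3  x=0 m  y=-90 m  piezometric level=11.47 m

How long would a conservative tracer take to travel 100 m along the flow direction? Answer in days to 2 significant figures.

∂h/∂x = (14.57 − 13.82) / (100 − 0) = +0.007500
∂h/∂y = (11.47 − 13.82) / (-90 − 0) = +0.02611
|∇h| = √(0.007500² + 0.02611²) = 0.02717
Seepage velocity v = K·i/n = 130.0 × 0.02717 / 0.31 = 11.39 m/day.
t = 100 / 11.39 = 8.78 days.

8.8 days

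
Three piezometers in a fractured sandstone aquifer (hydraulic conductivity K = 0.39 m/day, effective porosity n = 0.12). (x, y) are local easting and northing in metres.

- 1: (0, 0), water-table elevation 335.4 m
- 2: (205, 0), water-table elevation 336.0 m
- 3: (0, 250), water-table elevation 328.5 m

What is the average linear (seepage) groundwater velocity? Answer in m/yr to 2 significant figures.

33 m/yr

∂h/∂x = (336.0 − 335.4) / (205 − 0) = +0.002927
∂h/∂y = (328.5 − 335.4) / (250 − 0) = -0.02760
|∇h| = √(0.002927² + -0.02760²) = 0.02775
Seepage velocity v = K·i/n = 0.39 × 0.02775 / 0.12 = 0.09019 m/day = 32.94 m/yr.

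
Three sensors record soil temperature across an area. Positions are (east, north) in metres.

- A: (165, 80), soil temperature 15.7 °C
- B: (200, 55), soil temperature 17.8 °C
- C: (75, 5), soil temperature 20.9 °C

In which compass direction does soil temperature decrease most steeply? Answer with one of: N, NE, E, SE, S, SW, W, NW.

Three-point gradient (reference A): Δ to B = (35, -25, +2.1), Δ to C = (-90, -75, +5.2).
∂T/∂x = +0.005641, ∂T/∂y = -0.07610 (det = -4875).
Steepest decrease is along −∇f = (-0.005641 E, +0.07610 N) → north.

N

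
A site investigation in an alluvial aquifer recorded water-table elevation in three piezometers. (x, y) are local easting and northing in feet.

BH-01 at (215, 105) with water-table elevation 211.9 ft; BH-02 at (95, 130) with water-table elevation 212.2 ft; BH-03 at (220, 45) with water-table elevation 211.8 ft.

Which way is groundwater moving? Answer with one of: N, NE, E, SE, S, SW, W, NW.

SE

Differences from BH-01: to BH-02 (Δx, Δy, Δh) = (-120, 25, +0.3); to BH-03 = (5, -60, -0.1).
Determinant of the coordinate differences = (-120)·(-60) − 5·25 = 7075.
∂h/∂x = [(+0.3)·(-60) − (-0.1)·25] / 7075 = -0.002191
∂h/∂y = [(-120)·(-0.1) − 5·(+0.3)] / 7075 = +0.001484
Flow = −∇h = (+0.002191 east, -0.001484 north), which points southeast.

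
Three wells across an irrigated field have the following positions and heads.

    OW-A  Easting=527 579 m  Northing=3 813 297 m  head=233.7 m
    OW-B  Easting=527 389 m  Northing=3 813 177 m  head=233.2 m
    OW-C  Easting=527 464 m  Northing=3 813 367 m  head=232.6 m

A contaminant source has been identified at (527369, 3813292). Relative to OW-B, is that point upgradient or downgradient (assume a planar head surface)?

downgradient

Taking OW-A as reference: OW-B−OW-A = (-190, -120, -0.5); OW-C−OW-A = (-115, 70, -1.1).
Determinant of the coordinate differences = (-190)·70 − (-115)·(-120) = -27100.
∂h/∂x = [(-0.5)·70 − (-1.1)·(-120)] / -27100 = +0.006162
∂h/∂y = [(-190)·(-1.1) − (-115)·(-0.5)] / -27100 = -0.005590
Head at (527369, 3813292) = 233.7 + (+0.006162)·(-210) + (-0.005590)·(-5) = 232.43 m.
That is lower than the 233.2 m at OW-B, so the point is downgradient.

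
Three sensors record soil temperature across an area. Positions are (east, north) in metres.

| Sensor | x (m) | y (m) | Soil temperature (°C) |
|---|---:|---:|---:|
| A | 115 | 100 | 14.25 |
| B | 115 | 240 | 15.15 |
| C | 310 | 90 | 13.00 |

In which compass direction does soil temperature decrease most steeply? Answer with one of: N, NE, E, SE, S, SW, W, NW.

Differences from A: to B (Δx, Δy, Δh) = (0, 140, +0.90); to C = (195, -10, -1.25).
Determinant of the coordinate differences = 0·(-10) − 195·140 = -27300.
∂T/∂x = [(+0.90)·(-10) − (-1.25)·140] / -27300 = -0.006081
∂T/∂y = [0·(-1.25) − 195·(+0.90)] / -27300 = +0.006429
Steepest decrease is along −∇f = (+0.006081 E, -0.006429 N) → southeast.

SE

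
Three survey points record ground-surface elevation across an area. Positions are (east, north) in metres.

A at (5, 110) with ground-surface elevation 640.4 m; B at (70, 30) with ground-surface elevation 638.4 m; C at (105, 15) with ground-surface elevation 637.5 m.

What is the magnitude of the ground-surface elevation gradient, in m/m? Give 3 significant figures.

0.0239 m/m

Differences from A: to B (Δx, Δy, Δh) = (65, -80, -2.0); to C = (100, -95, -2.9).
Solve a·Δx + b·Δy = Δz: det = 65·(-95) − 100·(-80) = 1825.
∂z/∂x = [(-2.0)·(-95) − (-2.9)·(-80)] / 1825 = -0.02301
∂z/∂y = [65·(-2.9) − 100·(-2.0)] / 1825 = +0.006301
|∇f| = √(-0.02301² + 0.006301²) = 0.02386 m/m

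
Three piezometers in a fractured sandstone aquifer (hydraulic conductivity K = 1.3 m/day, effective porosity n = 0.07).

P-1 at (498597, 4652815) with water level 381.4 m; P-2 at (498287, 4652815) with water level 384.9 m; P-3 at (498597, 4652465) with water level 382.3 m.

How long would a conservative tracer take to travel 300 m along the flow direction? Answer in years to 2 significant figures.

∂h/∂x = (384.9 − 381.4) / (498287 − 498597) = -0.01129
∂h/∂y = (382.3 − 381.4) / (4652465 − 4652815) = -0.002571
|∇h| = √(-0.01129² + -0.002571²) = 0.01158
Seepage velocity v = K·i/n = 1.3 × 0.01158 / 0.07 = 0.2151 m/day.
t = 300 / 0.2151 = 1395 days = 3.82 years.

3.8 years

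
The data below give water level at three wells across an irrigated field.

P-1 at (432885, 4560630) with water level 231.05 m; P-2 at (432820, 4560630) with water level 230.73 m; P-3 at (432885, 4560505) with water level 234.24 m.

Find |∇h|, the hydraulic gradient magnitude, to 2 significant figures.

∂h/∂x = (230.73 − 231.05) / (432820 − 432885) = +0.004923
∂h/∂y = (234.24 − 231.05) / (4560505 − 4560630) = -0.02552
|∇h| = √(0.004923² + -0.02552²) = 0.02599

0.026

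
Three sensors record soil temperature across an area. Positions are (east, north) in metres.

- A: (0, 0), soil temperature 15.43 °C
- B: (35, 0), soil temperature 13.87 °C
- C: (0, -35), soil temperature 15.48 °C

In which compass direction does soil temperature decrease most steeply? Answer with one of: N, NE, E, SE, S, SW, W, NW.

E

∂T/∂x = (13.87 − 15.43) / (35 − 0) = -0.04457
∂T/∂y = (15.48 − 15.43) / (-35 − 0) = -0.001429
Steepest decrease is along −∇f = (+0.04457 E, +0.001429 N) → east.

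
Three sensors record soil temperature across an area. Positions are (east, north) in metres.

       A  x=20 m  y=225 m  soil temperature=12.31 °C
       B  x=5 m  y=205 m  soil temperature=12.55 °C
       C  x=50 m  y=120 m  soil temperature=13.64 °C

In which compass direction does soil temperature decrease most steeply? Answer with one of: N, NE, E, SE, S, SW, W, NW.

Three-point gradient (reference A): Δ to B = (-15, -20, +0.24), Δ to C = (30, -105, +1.33).
∂T/∂x = +0.0006437, ∂T/∂y = -0.01248 (det = 2175).
Steepest decrease is along −∇f = (-0.0006437 E, +0.01248 N) → north.

N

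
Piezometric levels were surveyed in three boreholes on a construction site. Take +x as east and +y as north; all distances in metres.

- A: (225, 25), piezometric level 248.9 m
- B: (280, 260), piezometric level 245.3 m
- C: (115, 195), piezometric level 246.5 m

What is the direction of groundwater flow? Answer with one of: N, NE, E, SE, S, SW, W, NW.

Differences from A: to B (Δx, Δy, Δh) = (55, 235, -3.6); to C = (-110, 170, -2.4).
Solve a·Δx + b·Δy = Δh: det = 55·170 − (-110)·235 = 35200.
∂h/∂x = [(-3.6)·170 − (-2.4)·235] / 35200 = -0.001364
∂h/∂y = [55·(-2.4) − (-110)·(-3.6)] / 35200 = -0.01500
Flow = −∇h = (+0.001364 east, +0.01500 north), which points north.

N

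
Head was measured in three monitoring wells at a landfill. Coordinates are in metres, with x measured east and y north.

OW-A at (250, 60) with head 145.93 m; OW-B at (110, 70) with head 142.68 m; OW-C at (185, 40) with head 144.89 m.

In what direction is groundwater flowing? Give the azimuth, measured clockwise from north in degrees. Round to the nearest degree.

311°

Taking OW-A as reference: OW-B−OW-A = (-140, 10, -3.25); OW-C−OW-A = (-65, -20, -1.04).
Determinant of the coordinate differences = (-140)·(-20) − (-65)·10 = 3450.
∂h/∂x = [(-3.25)·(-20) − (-1.04)·10] / 3450 = +0.02186
∂h/∂y = [(-140)·(-1.04) − (-65)·(-3.25)] / 3450 = -0.01903
Flow direction (−∇h) has components (-0.02186 E, +0.01903 N).
Azimuth = atan2(E, N) = atan2(-0.02186, +0.01903) = 311.0° ≈ 311°.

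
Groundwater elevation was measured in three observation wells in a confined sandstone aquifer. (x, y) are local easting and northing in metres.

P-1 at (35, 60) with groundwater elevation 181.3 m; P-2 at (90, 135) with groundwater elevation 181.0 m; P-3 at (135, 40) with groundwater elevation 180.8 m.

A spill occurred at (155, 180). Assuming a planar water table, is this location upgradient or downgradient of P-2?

Taking P-1 as reference: P-2−P-1 = (55, 75, -0.3); P-3−P-1 = (100, -20, -0.5).
Determinant of the coordinate differences = 55·(-20) − 100·75 = -8600.
∂h/∂x = [(-0.3)·(-20) − (-0.5)·75] / -8600 = -0.005058
∂h/∂y = [55·(-0.5) − 100·(-0.3)] / -8600 = -0.0002907
Head at (155, 180) = 181.3 + (-0.005058)·(120) + (-0.0002907)·(120) = 180.66 m.
That is lower than the 181.0 m at P-2, so the point is downgradient.

downgradient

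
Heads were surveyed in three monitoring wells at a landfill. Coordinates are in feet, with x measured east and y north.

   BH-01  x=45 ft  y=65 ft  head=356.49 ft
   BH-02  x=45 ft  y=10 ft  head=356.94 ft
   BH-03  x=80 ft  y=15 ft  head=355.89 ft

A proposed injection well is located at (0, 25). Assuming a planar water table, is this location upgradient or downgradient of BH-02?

With h = a·x + b·y + c and BH-01 as origin, the differences give:
  0·a + (-55)·b = +0.45
  35·a + (-50)·b = -0.60
Eliminate b (×(-50) and ×(-55), subtract): 1925·a = -55.500 → a = ∂h/∂x = -0.02883
Back-substitute: b = ∂h/∂y = -0.008182.
Head at (0, 25) = 356.49 + (-0.02883)·(-45) + (-0.008182)·(-40) = 358.11 ft.
That is higher than the 356.94 ft at BH-02, so the point is upgradient.

upgradient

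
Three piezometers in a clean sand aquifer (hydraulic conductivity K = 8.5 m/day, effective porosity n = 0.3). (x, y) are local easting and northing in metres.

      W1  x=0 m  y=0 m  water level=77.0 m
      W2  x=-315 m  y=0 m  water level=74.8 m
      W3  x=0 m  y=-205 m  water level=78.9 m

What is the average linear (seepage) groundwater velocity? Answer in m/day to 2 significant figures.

∂h/∂x = (74.8 − 77.0) / (-315 − 0) = +0.006984
∂h/∂y = (78.9 − 77.0) / (-205 − 0) = -0.009268
|∇h| = √(0.006984² + -0.009268²) = 0.0116
Seepage velocity v = K·i/n = 8.5 × 0.0116 / 0.3 = 0.3287 m/day.

0.33 m/day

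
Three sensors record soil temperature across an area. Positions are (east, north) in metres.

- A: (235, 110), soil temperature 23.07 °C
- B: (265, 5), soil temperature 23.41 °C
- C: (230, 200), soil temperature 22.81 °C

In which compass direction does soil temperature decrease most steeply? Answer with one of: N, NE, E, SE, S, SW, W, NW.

With T = a·x + b·y + c and A as origin, the differences give:
  30·a + (-105)·b = +0.34
  (-5)·a + 90·b = -0.26
Eliminate b (×90 and ×(-105), subtract): 2175·a = 3.300 → a = ∂T/∂x = +0.001517
Back-substitute: b = ∂T/∂y = -0.002805.
Steepest decrease is along −∇f = (-0.001517 E, +0.002805 N) → northwest.

NW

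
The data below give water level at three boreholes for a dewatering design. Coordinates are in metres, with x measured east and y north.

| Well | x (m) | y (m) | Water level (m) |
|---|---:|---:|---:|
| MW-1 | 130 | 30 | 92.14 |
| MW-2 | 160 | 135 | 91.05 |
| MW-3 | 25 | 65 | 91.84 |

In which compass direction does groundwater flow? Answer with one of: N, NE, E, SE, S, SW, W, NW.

N

Differences from MW-1: to MW-2 (Δx, Δy, Δh) = (30, 105, -1.09); to MW-3 = (-105, 35, -0.30).
Determinant of the coordinate differences = 30·35 − (-105)·105 = 12075.
∂h/∂x = [(-1.09)·35 − (-0.30)·105] / 12075 = -0.0005507
∂h/∂y = [30·(-0.30) − (-105)·(-1.09)] / 12075 = -0.01022
Flow = −∇h = (+0.0005507 east, +0.01022 north), which points north.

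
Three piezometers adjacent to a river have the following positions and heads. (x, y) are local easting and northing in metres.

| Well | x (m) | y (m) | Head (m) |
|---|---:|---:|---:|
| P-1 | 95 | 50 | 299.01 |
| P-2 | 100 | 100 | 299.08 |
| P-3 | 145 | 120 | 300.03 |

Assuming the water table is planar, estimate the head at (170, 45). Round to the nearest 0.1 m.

300.6 m

With h = a·x + b·y + c and P-1 as origin, the differences give:
  5·a + 50·b = +0.07
  50·a + 70·b = +1.02
Eliminate b (×70 and ×50, subtract): -2150·a = -46.100 → a = ∂h/∂x = +0.02144
Back-substitute: b = ∂h/∂y = -0.0007442.
h(170, 45) = 299.01 + (+0.02144)·(75) + (-0.0007442)·(-5) = 299.01 +1.608 +0.004 = 300.622 m.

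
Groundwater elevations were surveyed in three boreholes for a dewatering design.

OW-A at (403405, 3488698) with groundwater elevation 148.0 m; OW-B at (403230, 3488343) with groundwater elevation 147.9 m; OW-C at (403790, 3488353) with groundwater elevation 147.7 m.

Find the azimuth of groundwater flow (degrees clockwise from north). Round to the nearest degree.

142°

Differences from OW-A: to OW-B (Δx, Δy, Δh) = (-175, -355, -0.1); to OW-C = (385, -345, -0.3).
Determinant of the coordinate differences = (-175)·(-345) − 385·(-355) = 197050.
∂h/∂x = [(-0.1)·(-345) − (-0.3)·(-355)] / 197050 = -0.0003654
∂h/∂y = [(-175)·(-0.3) − 385·(-0.1)] / 197050 = +0.0004618
Flow direction (−∇h) has components (+0.0003654 E, -0.0004618 N).
Azimuth = atan2(E, N) = atan2(+0.0003654, -0.0004618) = 141.6° ≈ 142°.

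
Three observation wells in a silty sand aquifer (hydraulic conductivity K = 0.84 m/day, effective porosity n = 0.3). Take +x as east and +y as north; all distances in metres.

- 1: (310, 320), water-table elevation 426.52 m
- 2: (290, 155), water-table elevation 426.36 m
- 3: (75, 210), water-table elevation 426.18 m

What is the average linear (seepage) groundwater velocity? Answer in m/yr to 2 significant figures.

Three-point gradient (reference 1): Δ to 2 = (-20, -165, -0.16), Δ to 3 = (-235, -110, -0.34).
∂h/∂x = +0.001053, ∂h/∂y = +0.0008421 (det = -36575).
|∇h| = √(0.001053² + 0.0008421²) = 0.001348
Seepage velocity v = K·i/n = 0.84 × 0.001348 / 0.3 = 0.003774 m/day = 1.378 m/yr.

1.4 m/yr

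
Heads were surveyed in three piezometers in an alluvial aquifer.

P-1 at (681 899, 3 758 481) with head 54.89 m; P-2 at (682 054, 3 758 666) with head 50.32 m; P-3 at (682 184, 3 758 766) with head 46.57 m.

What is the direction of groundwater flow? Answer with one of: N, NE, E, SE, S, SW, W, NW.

E

Taking P-1 as reference: P-2−P-1 = (155, 185, -4.57); P-3−P-1 = (285, 285, -8.32).
Solve a·Δx + b·Δy = Δh: det = 155·285 − 285·185 = -8550.
∂h/∂x = [(-4.57)·285 − (-8.32)·185] / -8550 = -0.02769
∂h/∂y = [155·(-8.32) − 285·(-4.57)] / -8550 = -0.001503
Flow = −∇h = (+0.02769 east, +0.001503 north), which points east.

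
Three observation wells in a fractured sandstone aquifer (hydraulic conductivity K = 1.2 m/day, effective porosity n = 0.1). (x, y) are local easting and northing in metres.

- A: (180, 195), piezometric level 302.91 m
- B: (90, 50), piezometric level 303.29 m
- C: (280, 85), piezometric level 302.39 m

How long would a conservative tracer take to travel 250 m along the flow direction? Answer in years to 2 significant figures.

Differences from A: to B (Δx, Δy, Δh) = (-90, -145, +0.38); to C = (100, -110, -0.52).
Determinant of the coordinate differences = (-90)·(-110) − 100·(-145) = 24400.
∂h/∂x = [(+0.38)·(-110) − (-0.52)·(-145)] / 24400 = -0.004803
∂h/∂y = [(-90)·(-0.52) − 100·(+0.38)] / 24400 = +0.0003607
|∇h| = √(-0.004803² + 0.0003607²) = 0.004817
Seepage velocity v = K·i/n = 1.2 × 0.004817 / 0.1 = 0.0578 m/day.
t = 250 / 0.0578 = 4325 days = 11.8 years.

12 years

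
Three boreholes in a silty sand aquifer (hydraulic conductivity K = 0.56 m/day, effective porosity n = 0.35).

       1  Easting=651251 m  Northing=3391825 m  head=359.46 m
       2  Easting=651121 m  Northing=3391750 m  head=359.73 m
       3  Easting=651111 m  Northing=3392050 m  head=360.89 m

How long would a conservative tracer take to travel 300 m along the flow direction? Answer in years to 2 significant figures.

With h = a·x + b·y + c and 1 as origin, the differences give:
  (-130)·a + (-75)·b = +0.27
  (-140)·a + 225·b = +1.43
Eliminate b (×225 and ×(-75), subtract): -39750·a = 168.000 → a = ∂h/∂x = -0.004226
Back-substitute: b = ∂h/∂y = +0.003726.
|∇h| = √(-0.004226² + 0.003726²) = 0.005634
Seepage velocity v = K·i/n = 0.56 × 0.005634 / 0.35 = 0.009014 m/day.
t = 300 / 0.009014 = 3.328e+04 days = 91.1 years.

91 years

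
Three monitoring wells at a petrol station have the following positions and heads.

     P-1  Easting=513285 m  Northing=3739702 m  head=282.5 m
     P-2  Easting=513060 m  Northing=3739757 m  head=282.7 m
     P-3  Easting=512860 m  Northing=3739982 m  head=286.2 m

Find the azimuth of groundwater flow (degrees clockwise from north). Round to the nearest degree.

191°

Taking P-1 as reference: P-2−P-1 = (-225, 55, +0.2); P-3−P-1 = (-425, 280, +3.7).
Solve a·Δx + b·Δy = Δh: det = (-225)·280 − (-425)·55 = -39625.
∂h/∂x = [(+0.2)·280 − (+3.7)·55] / -39625 = +0.003722
∂h/∂y = [(-225)·(+3.7) − (-425)·(+0.2)] / -39625 = +0.01886
Flow direction (−∇h) has components (-0.003722 E, -0.01886 N).
Azimuth = atan2(E, N) = atan2(-0.003722, -0.01886) = 191.2° ≈ 191°.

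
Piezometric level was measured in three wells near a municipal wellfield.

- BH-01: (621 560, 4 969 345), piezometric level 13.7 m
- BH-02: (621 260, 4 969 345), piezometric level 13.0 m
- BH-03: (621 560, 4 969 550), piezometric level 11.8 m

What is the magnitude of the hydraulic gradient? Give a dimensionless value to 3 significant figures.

∂h/∂x = (13.0 − 13.7) / (621260 − 621560) = +0.002333
∂h/∂y = (11.8 − 13.7) / (4969550 − 4969345) = -0.009268
|∇h| = √(0.002333² + -0.009268²) = 0.009557

0.00956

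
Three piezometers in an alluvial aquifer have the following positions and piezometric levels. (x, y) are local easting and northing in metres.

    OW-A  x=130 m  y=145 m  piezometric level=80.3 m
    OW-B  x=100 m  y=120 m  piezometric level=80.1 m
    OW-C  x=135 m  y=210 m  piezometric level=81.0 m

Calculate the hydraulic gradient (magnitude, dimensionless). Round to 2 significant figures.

0.011

Taking OW-A as reference: OW-B−OW-A = (-30, -25, -0.2); OW-C−OW-A = (5, 65, +0.7).
Determinant of the coordinate differences = (-30)·65 − 5·(-25) = -1825.
∂h/∂x = [(-0.2)·65 − (+0.7)·(-25)] / -1825 = -0.002466
∂h/∂y = [(-30)·(+0.7) − 5·(-0.2)] / -1825 = +0.01096
|∇h| = √(-0.002466² + 0.01096²) = 0.01123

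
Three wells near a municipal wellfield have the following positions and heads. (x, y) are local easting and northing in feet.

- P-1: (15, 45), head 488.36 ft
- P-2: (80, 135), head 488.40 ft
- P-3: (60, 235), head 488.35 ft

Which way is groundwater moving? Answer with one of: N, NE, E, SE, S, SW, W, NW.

Taking P-1 as reference: P-2−P-1 = (65, 90, +0.04); P-3−P-1 = (45, 190, -0.01).
Solve a·Δx + b·Δy = Δh: det = 65·190 − 45·90 = 8300.
∂h/∂x = [(+0.04)·190 − (-0.01)·90] / 8300 = +0.001024
∂h/∂y = [65·(-0.01) − 45·(+0.04)] / 8300 = -0.0002952
Flow = −∇h = (-0.001024 east, +0.0002952 north), which points west.

W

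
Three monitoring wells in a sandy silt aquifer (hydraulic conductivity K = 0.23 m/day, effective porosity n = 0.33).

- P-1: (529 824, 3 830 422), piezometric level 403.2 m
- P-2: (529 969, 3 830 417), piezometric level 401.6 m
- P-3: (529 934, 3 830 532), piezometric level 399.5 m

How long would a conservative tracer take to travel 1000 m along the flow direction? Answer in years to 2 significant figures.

160 years

Differences from P-1: to P-2 (Δx, Δy, Δh) = (145, -5, -1.6); to P-3 = (110, 110, -3.7).
Determinant of the coordinate differences = 145·110 − 110·(-5) = 16500.
∂h/∂x = [(-1.6)·110 − (-3.7)·(-5)] / 16500 = -0.01179
∂h/∂y = [145·(-3.7) − 110·(-1.6)] / 16500 = -0.02185
|∇h| = √(-0.01179² + -0.02185²) = 0.02483
Seepage velocity v = K·i/n = 0.23 × 0.02483 / 0.33 = 0.01731 m/day.
t = 1000 / 0.01731 = 5.777e+04 days = 158 years.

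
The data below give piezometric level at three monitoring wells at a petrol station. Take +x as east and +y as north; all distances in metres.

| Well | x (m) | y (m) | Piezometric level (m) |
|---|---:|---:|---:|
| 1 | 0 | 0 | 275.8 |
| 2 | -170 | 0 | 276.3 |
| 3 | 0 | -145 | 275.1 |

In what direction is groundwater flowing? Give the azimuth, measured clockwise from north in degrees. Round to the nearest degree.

149°

∂h/∂x = (276.3 − 275.8) / (-170 − 0) = -0.002941
∂h/∂y = (275.1 − 275.8) / (-145 − 0) = +0.004828
Flow direction (−∇h) has components (+0.002941 E, -0.004828 N).
Azimuth = atan2(E, N) = atan2(+0.002941, -0.004828) = 148.6° ≈ 149°.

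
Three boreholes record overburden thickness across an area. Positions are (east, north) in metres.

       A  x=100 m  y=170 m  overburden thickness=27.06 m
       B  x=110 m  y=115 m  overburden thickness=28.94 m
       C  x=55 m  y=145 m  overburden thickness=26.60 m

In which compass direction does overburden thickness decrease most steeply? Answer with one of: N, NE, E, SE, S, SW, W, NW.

Taking A as reference: B−A = (10, -55, +1.88); C−A = (-45, -25, -0.46).
Solve a·Δx + b·Δy = Δd: det = 10·(-25) − (-45)·(-55) = -2725.
∂d/∂x = [(+1.88)·(-25) − (-0.46)·(-55)] / -2725 = +0.02653
∂d/∂y = [10·(-0.46) − (-45)·(+1.88)] / -2725 = -0.02936
Steepest decrease is along −∇f = (-0.02653 E, +0.02936 N) → northwest.

NW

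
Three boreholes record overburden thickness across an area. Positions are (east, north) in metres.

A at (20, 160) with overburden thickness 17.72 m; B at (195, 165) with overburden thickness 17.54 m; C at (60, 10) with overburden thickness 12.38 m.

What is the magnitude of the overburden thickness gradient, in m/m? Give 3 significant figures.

0.0351 m/m

Differences from A: to B (Δx, Δy, Δh) = (175, 5, -0.18); to C = (40, -150, -5.34).
Determinant of the coordinate differences = 175·(-150) − 40·5 = -26450.
∂d/∂x = [(-0.18)·(-150) − (-5.34)·5] / -26450 = -0.002030
∂d/∂y = [175·(-5.34) − 40·(-0.18)] / -26450 = +0.03506
|∇f| = √(-0.002030² + 0.03506²) = 0.03512 m/m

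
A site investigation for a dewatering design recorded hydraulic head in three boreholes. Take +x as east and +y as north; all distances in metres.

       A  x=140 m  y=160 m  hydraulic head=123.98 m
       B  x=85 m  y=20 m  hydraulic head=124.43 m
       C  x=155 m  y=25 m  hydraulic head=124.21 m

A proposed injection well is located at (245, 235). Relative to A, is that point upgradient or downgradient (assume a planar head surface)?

downgradient

Taking A as reference: B−A = (-55, -140, +0.45); C−A = (15, -135, +0.23).
Solve a·Δx + b·Δy = Δh: det = (-55)·(-135) − 15·(-140) = 9525.
∂h/∂x = [(+0.45)·(-135) − (+0.23)·(-140)] / 9525 = -0.002997
∂h/∂y = [(-55)·(+0.23) − 15·(+0.45)] / 9525 = -0.002037
Head at (245, 235) = 123.98 + (-0.002997)·(105) + (-0.002037)·(75) = 123.51 m.
That is lower than the 123.98 m at A, so the point is downgradient.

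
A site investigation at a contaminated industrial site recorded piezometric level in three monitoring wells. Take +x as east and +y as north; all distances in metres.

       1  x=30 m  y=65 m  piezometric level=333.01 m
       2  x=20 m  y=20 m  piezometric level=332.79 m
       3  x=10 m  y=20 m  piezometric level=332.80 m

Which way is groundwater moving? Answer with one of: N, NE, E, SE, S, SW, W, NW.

S

Three-point gradient (reference 1): Δ to 2 = (-10, -45, -0.22), Δ to 3 = (-20, -45, -0.21).
∂h/∂x = -0.0010000, ∂h/∂y = +0.005111 (det = -450).
Flow = −∇h = (+0.0010000 east, -0.005111 north), which points south.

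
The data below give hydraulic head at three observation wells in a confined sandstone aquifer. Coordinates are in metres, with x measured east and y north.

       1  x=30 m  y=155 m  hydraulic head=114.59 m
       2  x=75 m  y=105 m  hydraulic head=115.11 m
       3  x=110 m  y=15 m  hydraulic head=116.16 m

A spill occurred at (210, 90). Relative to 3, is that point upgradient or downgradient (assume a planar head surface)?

downgradient

Taking 1 as reference: 2−1 = (45, -50, +0.52); 3−1 = (80, -140, +1.57).
Determinant of the coordinate differences = 45·(-140) − 80·(-50) = -2300.
∂h/∂x = [(+0.52)·(-140) − (+1.57)·(-50)] / -2300 = -0.002478
∂h/∂y = [45·(+1.57) − 80·(+0.52)] / -2300 = -0.01263
Head at (210, 90) = 114.59 + (-0.002478)·(180) + (-0.01263)·(-65) = 114.96 m.
That is lower than the 116.16 m at 3, so the point is downgradient.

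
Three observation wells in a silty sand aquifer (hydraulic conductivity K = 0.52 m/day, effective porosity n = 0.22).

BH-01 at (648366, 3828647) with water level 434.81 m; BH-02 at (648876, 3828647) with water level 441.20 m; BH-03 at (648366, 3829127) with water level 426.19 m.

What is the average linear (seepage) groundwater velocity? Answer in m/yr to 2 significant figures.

∂h/∂x = (441.20 − 434.81) / (648876 − 648366) = +0.01253
∂h/∂y = (426.19 − 434.81) / (3829127 − 3828647) = -0.01796
|∇h| = √(0.01253² + -0.01796²) = 0.0219
Seepage velocity v = K·i/n = 0.52 × 0.0219 / 0.22 = 0.05176 m/day = 18.91 m/yr.

19 m/yr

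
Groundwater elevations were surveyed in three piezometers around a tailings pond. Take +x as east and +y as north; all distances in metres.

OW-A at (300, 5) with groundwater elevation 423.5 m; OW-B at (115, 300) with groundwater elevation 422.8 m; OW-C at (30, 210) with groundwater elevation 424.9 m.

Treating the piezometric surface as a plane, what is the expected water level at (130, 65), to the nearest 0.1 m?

Taking OW-A as reference: OW-B−OW-A = (-185, 295, -0.7); OW-C−OW-A = (-270, 205, +1.4).
Determinant of the coordinate differences = (-185)·205 − (-270)·295 = 41725.
∂h/∂x = [(-0.7)·205 − (+1.4)·295] / 41725 = -0.01334
∂h/∂y = [(-185)·(+1.4) − (-270)·(-0.7)] / 41725 = -0.01074
h(130, 65) = 423.5 + (-0.01334)·(-170) + (-0.01074)·(60) = 423.5 +2.267 -0.644 = 425.123 m.

425.1 m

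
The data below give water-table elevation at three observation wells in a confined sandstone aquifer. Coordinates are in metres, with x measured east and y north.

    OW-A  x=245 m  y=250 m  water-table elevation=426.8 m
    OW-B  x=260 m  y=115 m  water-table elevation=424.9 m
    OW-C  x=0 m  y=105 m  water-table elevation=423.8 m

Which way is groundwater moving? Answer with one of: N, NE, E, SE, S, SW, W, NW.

Differences from OW-A: to OW-B (Δx, Δy, Δh) = (15, -135, -1.9); to OW-C = (-245, -145, -3.0).
Determinant of the coordinate differences = 15·(-145) − (-245)·(-135) = -35250.
∂h/∂x = [(-1.9)·(-145) − (-3.0)·(-135)] / -35250 = +0.003674
∂h/∂y = [15·(-3.0) − (-245)·(-1.9)] / -35250 = +0.01448
Flow = −∇h = (-0.003674 east, -0.01448 north), which points south.

S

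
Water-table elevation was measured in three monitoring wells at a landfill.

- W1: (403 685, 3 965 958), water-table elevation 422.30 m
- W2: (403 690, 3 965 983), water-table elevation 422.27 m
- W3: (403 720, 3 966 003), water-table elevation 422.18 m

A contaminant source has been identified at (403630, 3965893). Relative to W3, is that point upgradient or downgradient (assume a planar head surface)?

Three-point gradient (reference W1): Δ to W2 = (5, 25, -0.03), Δ to W3 = (35, 45, -0.12).
∂h/∂x = -0.002538, ∂h/∂y = -0.0006923 (det = -650).
Head at (403630, 3965893) = 422.30 + (-0.002538)·(-55) + (-0.0006923)·(-65) = 422.48 m.
That is higher than the 422.18 m at W3, so the point is upgradient.

upgradient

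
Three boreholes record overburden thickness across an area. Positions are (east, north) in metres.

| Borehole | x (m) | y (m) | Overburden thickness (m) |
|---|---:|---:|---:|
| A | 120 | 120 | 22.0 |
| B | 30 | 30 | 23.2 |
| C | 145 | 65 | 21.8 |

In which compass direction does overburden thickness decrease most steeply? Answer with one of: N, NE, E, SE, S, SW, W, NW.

E

Differences from A: to B (Δx, Δy, Δh) = (-90, -90, +1.2); to C = (25, -55, -0.2).
Solve a·Δx + b·Δy = Δd: det = (-90)·(-55) − 25·(-90) = 7200.
∂d/∂x = [(+1.2)·(-55) − (-0.2)·(-90)] / 7200 = -0.01167
∂d/∂y = [(-90)·(-0.2) − 25·(+1.2)] / 7200 = -0.001667
Steepest decrease is along −∇f = (+0.01167 E, +0.001667 N) → east.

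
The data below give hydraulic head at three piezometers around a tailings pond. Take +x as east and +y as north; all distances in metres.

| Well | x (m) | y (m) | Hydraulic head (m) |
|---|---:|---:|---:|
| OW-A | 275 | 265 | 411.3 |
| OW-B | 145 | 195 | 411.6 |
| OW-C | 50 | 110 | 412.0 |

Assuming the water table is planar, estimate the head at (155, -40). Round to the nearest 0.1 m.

412.9 m

Taking OW-A as reference: OW-B−OW-A = (-130, -70, +0.3); OW-C−OW-A = (-225, -155, +0.7).
Determinant of the coordinate differences = (-130)·(-155) − (-225)·(-70) = 4400.
∂h/∂x = [(+0.3)·(-155) − (+0.7)·(-70)] / 4400 = +0.0005682
∂h/∂y = [(-130)·(+0.7) − (-225)·(+0.3)] / 4400 = -0.005341
h(155, -40) = 411.3 + (+0.0005682)·(-120) + (-0.005341)·(-305) = 411.3 -0.068 +1.629 = 412.861 m.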